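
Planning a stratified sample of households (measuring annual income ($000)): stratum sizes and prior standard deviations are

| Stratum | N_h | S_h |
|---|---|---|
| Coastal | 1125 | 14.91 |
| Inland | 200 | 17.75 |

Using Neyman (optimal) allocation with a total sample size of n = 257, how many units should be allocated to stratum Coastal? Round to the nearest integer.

212

Neyman allocation: n_h = n · N_h S_h / Σ N_i S_i, with n = 257.
  stratum Coastal: N_h·S_h = 1125·14.91 = 16773.75
  stratum Inland: N_h·S_h = 200·17.75 = 3550.00
Σ N_h S_h = 20323.75
n for stratum Coastal = 257·16773.75/20323.75 = 212.109 → 212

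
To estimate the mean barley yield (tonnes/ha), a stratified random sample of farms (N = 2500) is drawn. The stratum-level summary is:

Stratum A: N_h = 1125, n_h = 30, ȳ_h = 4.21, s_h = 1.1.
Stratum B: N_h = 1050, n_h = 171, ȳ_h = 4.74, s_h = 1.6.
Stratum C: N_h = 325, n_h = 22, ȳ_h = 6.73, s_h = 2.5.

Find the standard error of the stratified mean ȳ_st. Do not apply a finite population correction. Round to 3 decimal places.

V̂(ȳ_st) = Σ W_h² s_h²/n_h, with W_h = N_h/N and N = 2500:
  stratum A: (1125/2500)²·1.1²/30 = 0.0081675
  stratum B: (1050/2500)²·1.6²/171 = 0.00264084
  stratum C: (325/2500)²·2.5²/22 = 0.00480114
V̂(ȳ_st) = 0.0156095
SE(ȳ_st) = √0.0156095 = 0.124938

SE(ȳ_st) ≈ 0.125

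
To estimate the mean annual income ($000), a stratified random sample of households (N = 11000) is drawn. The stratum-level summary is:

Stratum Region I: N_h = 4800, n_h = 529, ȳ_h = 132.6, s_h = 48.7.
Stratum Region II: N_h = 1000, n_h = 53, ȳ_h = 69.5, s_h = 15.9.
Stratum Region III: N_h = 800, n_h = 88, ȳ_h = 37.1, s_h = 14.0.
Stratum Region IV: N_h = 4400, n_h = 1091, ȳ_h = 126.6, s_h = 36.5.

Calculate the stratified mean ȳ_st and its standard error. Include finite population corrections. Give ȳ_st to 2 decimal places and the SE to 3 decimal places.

ȳ_st = Σ W_h ȳ_h = (4800·132.6 + 1000·69.5 + 800·37.1 + 4400·126.6)/11000 = 117.51818
V̂(ȳ_st) = Σ W_h² (1 − n_h/N_h) s_h²/n_h, with W_h = N_h/N and N = 11000:
  stratum Region I: (4800/11000)²·(1 − 529/4800)·48.7²/529 = 0.759605
  stratum Region II: (1000/11000)²·(1 − 53/1000)·15.9²/53 = 0.0373321
  stratum Region III: (800/11000)²·(1 − 88/800)·14.0²/88 = 0.0104847
  stratum Region IV: (4400/11000)²·(1 − 1091/4400)·36.5²/1091 = 0.146935
V̂(ȳ_st) = 0.954357
SE(ȳ_st) = √0.954357 = 0.976912

ȳ_st ≈ 117.52, SE ≈ 0.977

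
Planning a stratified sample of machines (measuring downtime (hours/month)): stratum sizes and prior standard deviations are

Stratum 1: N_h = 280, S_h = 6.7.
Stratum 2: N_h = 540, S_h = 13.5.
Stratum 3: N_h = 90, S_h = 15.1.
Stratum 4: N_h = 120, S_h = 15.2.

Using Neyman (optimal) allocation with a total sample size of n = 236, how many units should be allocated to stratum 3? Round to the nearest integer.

26

Neyman allocation: n_h = n · N_h S_h / Σ N_i S_i, with n = 236.
  stratum 1: N_h·S_h = 280·6.7 = 1876.00
  stratum 2: N_h·S_h = 540·13.5 = 7290.00
  stratum 3: N_h·S_h = 90·15.1 = 1359.00
  stratum 4: N_h·S_h = 120·15.2 = 1824.00
Σ N_h S_h = 12349.00
n for stratum 3 = 236·1359.00/12349.00 = 25.972 → 26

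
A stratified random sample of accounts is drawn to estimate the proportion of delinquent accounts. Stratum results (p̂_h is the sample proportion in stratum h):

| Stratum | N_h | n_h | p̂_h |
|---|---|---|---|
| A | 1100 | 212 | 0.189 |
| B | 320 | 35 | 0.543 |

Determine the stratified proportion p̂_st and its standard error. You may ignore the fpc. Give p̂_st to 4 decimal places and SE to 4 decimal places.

N = 1420; stratum weights W_h = N_h/N.
p̂_st = Σ W_h p̂_h = (1100·0.189 + 320·0.543)/1420 = 0.26877
V̂(p̂_st) = Σ W_h² p̂_h(1−p̂_h)/(n_h−1):
  stratum A: (1100/1420)²·0.189·0.811/211 = 0.000435922
  stratum B: (320/1420)²·0.543·0.457/34 = 0.000370647
V̂(p̂_st) = 0.000806569; SE = √V̂ = 0.0284002

p̂_st ≈ 0.2688, SE ≈ 0.0284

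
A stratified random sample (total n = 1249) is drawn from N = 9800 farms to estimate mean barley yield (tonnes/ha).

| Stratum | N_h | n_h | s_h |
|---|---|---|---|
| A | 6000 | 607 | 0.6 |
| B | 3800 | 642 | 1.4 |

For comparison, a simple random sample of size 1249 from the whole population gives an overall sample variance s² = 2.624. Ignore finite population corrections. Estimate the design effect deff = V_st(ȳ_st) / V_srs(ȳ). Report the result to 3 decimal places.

deff ≈ 0.324

V̂(ȳ_st) = Σ W_h² s_h²/n_h, with W_h = N_h/N and N = 9800:
  stratum A: (6000/9800)²·0.6²/607 = 0.000222313
  stratum B: (3800/9800)²·1.4²/642 = 0.000459025
V_st = 0.000681337
V_srs = s²/n = 2.624/1249 = 0.00210088
deff = V_st / V_srs = 0.000681337/0.00210088 = 0.3243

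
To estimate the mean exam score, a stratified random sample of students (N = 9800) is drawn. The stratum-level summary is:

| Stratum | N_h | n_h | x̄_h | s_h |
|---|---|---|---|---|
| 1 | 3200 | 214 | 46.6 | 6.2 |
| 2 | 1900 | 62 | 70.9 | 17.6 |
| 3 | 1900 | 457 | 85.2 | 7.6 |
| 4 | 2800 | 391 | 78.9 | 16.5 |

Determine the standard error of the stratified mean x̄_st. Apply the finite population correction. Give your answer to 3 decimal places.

V̂(x̄_st) = Σ W_h² (1 − n_h/N_h) s_h²/n_h, with W_h = N_h/N and N = 9800:
  stratum 1: (3200/9800)²·(1 − 214/3200)·6.2²/214 = 0.0178713
  stratum 2: (1900/9800)²·(1 − 62/1900)·17.6²/62 = 0.181669
  stratum 3: (1900/9800)²·(1 − 457/1900)·7.6²/457 = 0.0036081
  stratum 4: (2800/9800)²·(1 − 391/2800)·16.5²/391 = 0.0489028
V̂(x̄_st) = 0.252051
SE(x̄_st) = √0.252051 = 0.502047

SE(x̄_st) ≈ 0.502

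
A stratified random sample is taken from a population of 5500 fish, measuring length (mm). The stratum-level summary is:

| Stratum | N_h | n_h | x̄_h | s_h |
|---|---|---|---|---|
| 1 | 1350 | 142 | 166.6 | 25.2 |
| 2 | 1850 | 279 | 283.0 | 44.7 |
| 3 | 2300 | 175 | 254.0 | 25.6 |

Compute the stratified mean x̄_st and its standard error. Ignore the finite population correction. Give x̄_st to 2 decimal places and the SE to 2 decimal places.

x̄_st ≈ 242.30, SE ≈ 1.32

x̄_st = Σ W_h x̄_h = (1350·166.6 + 1850·283.0 + 2300·254.0)/5500 = 242.30182
V̂(x̄_st) = Σ W_h² s_h²/n_h, with W_h = N_h/N and N = 5500:
  stratum 1: (1350/5500)²·25.2²/142 = 0.269436
  stratum 2: (1850/5500)²·44.7²/279 = 0.810268
  stratum 3: (2300/5500)²·25.6²/175 = 0.654896
V̂(x̄_st) = 1.7346
SE(x̄_st) = √1.7346 = 1.31704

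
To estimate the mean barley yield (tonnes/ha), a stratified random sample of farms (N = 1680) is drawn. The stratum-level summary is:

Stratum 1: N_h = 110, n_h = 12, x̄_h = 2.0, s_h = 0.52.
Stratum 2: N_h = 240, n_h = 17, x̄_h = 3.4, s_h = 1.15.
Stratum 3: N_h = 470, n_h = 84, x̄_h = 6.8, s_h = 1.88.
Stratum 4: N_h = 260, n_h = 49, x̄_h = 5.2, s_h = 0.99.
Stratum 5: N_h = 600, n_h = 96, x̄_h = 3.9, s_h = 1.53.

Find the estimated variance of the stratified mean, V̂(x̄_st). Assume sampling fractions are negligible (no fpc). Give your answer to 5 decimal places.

V̂(x̄_st) = Σ W_h² s_h²/n_h, with W_h = N_h/N and N = 1680:
  stratum 1: (110/1680)²·0.52²/12 = 9.66034e-05
  stratum 2: (240/1680)²·1.15²/17 = 0.00158764
  stratum 3: (470/1680)²·1.88²/84 = 0.00329317
  stratum 4: (260/1680)²·0.99²/49 = 0.000479074
  stratum 5: (600/1680)²·1.53²/96 = 0.00311025
V̂(x̄_st) = 0.00856673

V̂(x̄_st) ≈ 0.00857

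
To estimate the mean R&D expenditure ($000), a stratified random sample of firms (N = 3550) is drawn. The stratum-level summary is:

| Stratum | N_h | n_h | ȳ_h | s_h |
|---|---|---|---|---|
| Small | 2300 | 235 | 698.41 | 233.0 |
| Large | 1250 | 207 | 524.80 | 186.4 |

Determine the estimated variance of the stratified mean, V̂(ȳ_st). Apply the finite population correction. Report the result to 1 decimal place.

V̂(ȳ_st) ≈ 104.4

V̂(ȳ_st) = Σ W_h² (1 − n_h/N_h) s_h²/n_h, with W_h = N_h/N and N = 3550:
  stratum Small: (2300/3550)²·(1 − 235/2300)·233.0²/235 = 87.0633
  stratum Large: (1250/3550)²·(1 − 207/1250)·186.4²/207 = 17.3644
V̂(ȳ_st) = 104.428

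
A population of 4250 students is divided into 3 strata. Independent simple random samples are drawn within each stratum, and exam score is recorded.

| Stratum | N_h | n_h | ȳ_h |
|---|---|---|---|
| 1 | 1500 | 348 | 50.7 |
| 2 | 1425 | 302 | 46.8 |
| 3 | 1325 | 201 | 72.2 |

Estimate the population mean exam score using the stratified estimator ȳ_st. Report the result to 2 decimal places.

ȳ_st ≈ 56.10

N = Σ N_h = 4250. Stratum weights W_h = N_h/N.
ȳ_st = (1500·50.7 + 1425·46.8 + 1325·72.2) / 4250 = 56.0953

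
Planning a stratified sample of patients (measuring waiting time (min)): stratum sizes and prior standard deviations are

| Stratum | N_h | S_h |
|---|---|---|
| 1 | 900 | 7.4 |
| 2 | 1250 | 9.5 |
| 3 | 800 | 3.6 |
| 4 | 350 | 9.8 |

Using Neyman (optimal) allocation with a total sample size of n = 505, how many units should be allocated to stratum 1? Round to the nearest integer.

135

Neyman allocation: n_h = n · N_h S_h / Σ N_i S_i, with n = 505.
  stratum 1: N_h·S_h = 900·7.4 = 6660.00
  stratum 2: N_h·S_h = 1250·9.5 = 11875.00
  stratum 3: N_h·S_h = 800·3.6 = 2880.00
  stratum 4: N_h·S_h = 350·9.8 = 3430.00
Σ N_h S_h = 24845.00
n for stratum 1 = 505·6660.00/24845.00 = 135.371 → 135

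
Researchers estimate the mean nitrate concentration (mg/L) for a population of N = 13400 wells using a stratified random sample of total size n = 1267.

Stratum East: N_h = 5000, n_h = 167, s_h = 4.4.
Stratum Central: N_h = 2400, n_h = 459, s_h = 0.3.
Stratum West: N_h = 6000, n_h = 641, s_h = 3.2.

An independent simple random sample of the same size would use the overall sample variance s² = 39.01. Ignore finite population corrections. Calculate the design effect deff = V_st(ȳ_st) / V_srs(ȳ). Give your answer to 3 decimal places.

V̂(ȳ_st) = Σ W_h² s_h²/n_h, with W_h = N_h/N and N = 13400:
  stratum East: (5000/13400)²·4.4²/167 = 0.0161406
  stratum Central: (2400/13400)²·0.3²/459 = 6.28989e-06
  stratum West: (6000/13400)²·3.2²/641 = 0.00320284
V_st = 0.0193497
V_srs = s²/n = 39.01/1267 = 0.0307893
deff = V_st / V_srs = 0.0193497/0.0307893 = 0.6285

deff ≈ 0.628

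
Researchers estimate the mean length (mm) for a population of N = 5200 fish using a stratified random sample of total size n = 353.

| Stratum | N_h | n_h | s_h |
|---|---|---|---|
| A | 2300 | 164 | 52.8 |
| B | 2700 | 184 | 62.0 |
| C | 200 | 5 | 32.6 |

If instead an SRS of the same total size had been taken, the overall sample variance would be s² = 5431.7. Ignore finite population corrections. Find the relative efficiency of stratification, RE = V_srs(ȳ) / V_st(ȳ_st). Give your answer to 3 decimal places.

RE ≈ 1.659

V̂(ȳ_st) = Σ W_h² s_h²/n_h, with W_h = N_h/N and N = 5200:
  stratum A: (2300/5200)²·52.8²/164 = 3.32562
  stratum B: (2700/5200)²·62.0²/184 = 5.63231
  stratum C: (200/5200)²·32.6²/5 = 0.314426
V_st = 9.27236
V_srs = s²/n = 5431.7/353 = 15.3873
Relative efficiency = V_srs / V_st = 15.3873/9.27236 = 1.6595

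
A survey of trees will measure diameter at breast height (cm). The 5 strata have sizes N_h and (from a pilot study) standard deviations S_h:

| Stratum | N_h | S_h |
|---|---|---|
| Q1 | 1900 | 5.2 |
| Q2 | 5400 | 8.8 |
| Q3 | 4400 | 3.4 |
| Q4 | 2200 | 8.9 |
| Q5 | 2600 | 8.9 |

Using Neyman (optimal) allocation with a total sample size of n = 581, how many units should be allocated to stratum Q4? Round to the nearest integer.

99

Neyman allocation: n_h = n · N_h S_h / Σ N_i S_i, with n = 581.
  stratum Q1: N_h·S_h = 1900·5.2 = 9880.00
  stratum Q2: N_h·S_h = 5400·8.8 = 47520.00
  stratum Q3: N_h·S_h = 4400·3.4 = 14960.00
  stratum Q4: N_h·S_h = 2200·8.9 = 19580.00
  stratum Q5: N_h·S_h = 2600·8.9 = 23140.00
Σ N_h S_h = 115080.00
n for stratum Q4 = 581·19580.00/115080.00 = 98.853 → 99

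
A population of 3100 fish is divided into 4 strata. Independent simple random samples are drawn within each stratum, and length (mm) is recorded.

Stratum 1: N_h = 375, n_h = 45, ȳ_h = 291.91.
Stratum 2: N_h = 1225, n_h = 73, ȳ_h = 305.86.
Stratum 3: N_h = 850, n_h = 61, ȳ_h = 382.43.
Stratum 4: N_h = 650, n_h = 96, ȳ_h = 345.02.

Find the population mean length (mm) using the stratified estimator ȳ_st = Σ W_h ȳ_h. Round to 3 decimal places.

ȳ_st ≈ 333.378

N = Σ N_h = 3100. Stratum weights W_h = N_h/N.
ȳ_st = (375·291.91 + 1225·305.86 + 850·382.43 + 650·345.02) / 3100 = 333.37847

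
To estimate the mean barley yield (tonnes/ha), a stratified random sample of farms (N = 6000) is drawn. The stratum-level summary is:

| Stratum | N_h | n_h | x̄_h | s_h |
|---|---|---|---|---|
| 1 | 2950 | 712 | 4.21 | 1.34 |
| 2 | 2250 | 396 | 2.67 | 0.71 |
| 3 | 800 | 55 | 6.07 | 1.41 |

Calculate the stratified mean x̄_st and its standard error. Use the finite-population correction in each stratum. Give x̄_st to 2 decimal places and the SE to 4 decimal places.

x̄_st = Σ W_h x̄_h = (2950·4.21 + 2250·2.67 + 800·6.07)/6000 = 3.88050
V̂(x̄_st) = Σ W_h² (1 − n_h/N_h) s_h²/n_h, with W_h = N_h/N and N = 6000:
  stratum 1: (2950/6000)²·(1 − 712/2950)·1.34²/712 = 0.000462497
  stratum 2: (2250/6000)²·(1 − 396/2250)·0.71²/396 = 0.000147507
  stratum 3: (800/6000)²·(1 − 55/800)·1.41²/55 = 0.000598438
V̂(x̄_st) = 0.00120844
SE(x̄_st) = √0.00120844 = 0.0347627

x̄_st ≈ 3.88, SE ≈ 0.0348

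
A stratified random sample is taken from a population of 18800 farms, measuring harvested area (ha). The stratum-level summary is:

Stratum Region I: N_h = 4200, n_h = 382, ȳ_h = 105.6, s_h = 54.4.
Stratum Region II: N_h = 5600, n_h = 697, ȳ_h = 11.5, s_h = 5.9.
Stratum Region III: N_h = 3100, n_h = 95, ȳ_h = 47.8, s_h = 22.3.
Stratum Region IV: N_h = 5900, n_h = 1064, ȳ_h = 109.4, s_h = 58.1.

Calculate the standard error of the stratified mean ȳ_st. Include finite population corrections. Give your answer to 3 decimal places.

SE(ȳ_st) ≈ 0.866

V̂(ȳ_st) = Σ W_h² (1 − n_h/N_h) s_h²/n_h, with W_h = N_h/N and N = 18800:
  stratum Region I: (4200/18800)²·(1 − 382/4200)·54.4²/382 = 0.351483
  stratum Region II: (5600/18800)²·(1 − 697/5600)·5.9²/697 = 0.00387977
  stratum Region III: (3100/18800)²·(1 − 95/3100)·22.3²/95 = 0.137967
  stratum Region IV: (5900/18800)²·(1 − 1064/5900)·58.1²/1064 = 0.256114
V̂(ȳ_st) = 0.749444
SE(ȳ_st) = √0.749444 = 0.865704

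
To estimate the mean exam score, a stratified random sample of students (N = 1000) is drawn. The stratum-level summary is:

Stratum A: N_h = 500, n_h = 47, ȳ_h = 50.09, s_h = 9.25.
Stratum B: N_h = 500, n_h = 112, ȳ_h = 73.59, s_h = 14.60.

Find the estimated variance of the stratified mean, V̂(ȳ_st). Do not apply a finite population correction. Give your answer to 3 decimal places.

V̂(ȳ_st) = Σ W_h² s_h²/n_h, with W_h = N_h/N and N = 1000:
  stratum A: (500/1000)²·9.25²/47 = 0.45512
  stratum B: (500/1000)²·14.60²/112 = 0.475804
V̂(ȳ_st) = 0.930923

V̂(ȳ_st) ≈ 0.931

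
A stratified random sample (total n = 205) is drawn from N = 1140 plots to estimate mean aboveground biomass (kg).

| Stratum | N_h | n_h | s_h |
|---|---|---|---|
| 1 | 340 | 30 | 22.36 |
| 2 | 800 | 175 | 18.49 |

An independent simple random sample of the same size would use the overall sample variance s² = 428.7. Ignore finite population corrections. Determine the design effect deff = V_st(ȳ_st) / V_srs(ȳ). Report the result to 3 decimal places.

deff ≈ 1.169

V̂(ȳ_st) = Σ W_h² s_h²/n_h, with W_h = N_h/N and N = 1140:
  stratum 1: (340/1140)²·22.36²/30 = 1.48242
  stratum 2: (800/1140)²·18.49²/175 = 0.962069
V_st = 2.44449
V_srs = s²/n = 428.7/205 = 2.09122
deff = V_st / V_srs = 2.44449/2.09122 = 1.1689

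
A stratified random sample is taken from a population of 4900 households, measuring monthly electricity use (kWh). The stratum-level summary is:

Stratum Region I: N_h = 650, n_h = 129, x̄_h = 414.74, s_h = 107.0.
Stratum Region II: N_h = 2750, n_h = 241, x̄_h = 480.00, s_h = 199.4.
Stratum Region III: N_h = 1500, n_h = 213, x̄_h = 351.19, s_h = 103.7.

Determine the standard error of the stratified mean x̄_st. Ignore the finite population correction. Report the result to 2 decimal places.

V̂(x̄_st) = Σ W_h² s_h²/n_h, with W_h = N_h/N and N = 4900:
  stratum Region I: (650/4900)²·107.0²/129 = 1.56175
  stratum Region II: (2750/4900)²·199.4²/241 = 51.9645
  stratum Region III: (1500/4900)²·103.7²/213 = 4.73117
V̂(x̄_st) = 58.2574
SE(x̄_st) = √58.2574 = 7.63265

SE(x̄_st) ≈ 7.63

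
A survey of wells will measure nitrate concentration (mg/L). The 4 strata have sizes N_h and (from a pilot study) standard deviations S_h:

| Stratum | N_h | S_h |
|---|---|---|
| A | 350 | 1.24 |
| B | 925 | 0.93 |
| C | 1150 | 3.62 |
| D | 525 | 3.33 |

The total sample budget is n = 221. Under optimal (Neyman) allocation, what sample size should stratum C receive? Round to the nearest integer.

Neyman allocation: n_h = n · N_h S_h / Σ N_i S_i, with n = 221.
  stratum A: N_h·S_h = 350·1.24 = 434.00
  stratum B: N_h·S_h = 925·0.93 = 860.25
  stratum C: N_h·S_h = 1150·3.62 = 4163.00
  stratum D: N_h·S_h = 525·3.33 = 1748.25
Σ N_h S_h = 7205.50
n for stratum C = 221·4163.00/7205.50 = 127.683 → 128

128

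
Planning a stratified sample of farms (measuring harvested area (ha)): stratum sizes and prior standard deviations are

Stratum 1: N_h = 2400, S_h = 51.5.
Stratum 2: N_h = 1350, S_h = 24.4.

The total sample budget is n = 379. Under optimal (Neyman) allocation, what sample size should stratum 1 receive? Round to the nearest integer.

299

Neyman allocation: n_h = n · N_h S_h / Σ N_i S_i, with n = 379.
  stratum 1: N_h·S_h = 2400·51.5 = 123600.00
  stratum 2: N_h·S_h = 1350·24.4 = 32940.00
Σ N_h S_h = 156540.00
n for stratum 1 = 379·123600.00/156540.00 = 299.249 → 299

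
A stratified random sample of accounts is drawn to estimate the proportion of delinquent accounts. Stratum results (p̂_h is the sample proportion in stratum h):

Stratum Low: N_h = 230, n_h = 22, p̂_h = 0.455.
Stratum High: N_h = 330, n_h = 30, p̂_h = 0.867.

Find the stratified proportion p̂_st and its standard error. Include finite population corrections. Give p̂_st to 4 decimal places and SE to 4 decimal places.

N = 560; stratum weights W_h = N_h/N.
p̂_st = Σ W_h p̂_h = (230·0.455 + 330·0.867)/560 = 0.69779
V̂(p̂_st) = Σ W_h² (1 − n_h/N_h) p̂_h(1−p̂_h)/(n_h−1):
  stratum Low: (230/560)²·(1 − 22/230)·0.455·0.545/21 = 0.00180137
  stratum High: (330/560)²·(1 − 30/330)·0.867·0.133/29 = 0.00125525
V̂(p̂_st) = 0.00305663; SE = √V̂ = 0.0552868

p̂_st ≈ 0.6978, SE ≈ 0.0553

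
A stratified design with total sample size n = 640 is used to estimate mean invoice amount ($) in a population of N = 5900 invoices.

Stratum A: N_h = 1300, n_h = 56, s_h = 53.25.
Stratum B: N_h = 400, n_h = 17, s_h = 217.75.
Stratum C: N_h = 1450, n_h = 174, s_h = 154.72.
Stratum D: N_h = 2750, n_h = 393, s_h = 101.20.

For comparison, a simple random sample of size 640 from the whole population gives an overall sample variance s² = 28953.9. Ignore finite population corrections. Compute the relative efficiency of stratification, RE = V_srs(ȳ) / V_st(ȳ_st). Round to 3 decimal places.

RE ≈ 1.547

V̂(ȳ_st) = Σ W_h² s_h²/n_h, with W_h = N_h/N and N = 5900:
  stratum A: (1300/5900)²·53.25²/56 = 2.45829
  stratum B: (400/5900)²·217.75²/17 = 12.8199
  stratum C: (1450/5900)²·154.72²/174 = 8.30951
  stratum D: (2750/5900)²·101.20²/393 = 5.66148
V_st = 29.2491
V_srs = s²/n = 28953.9/640 = 45.2405
Relative efficiency = V_srs / V_st = 45.2405/29.2491 = 1.5467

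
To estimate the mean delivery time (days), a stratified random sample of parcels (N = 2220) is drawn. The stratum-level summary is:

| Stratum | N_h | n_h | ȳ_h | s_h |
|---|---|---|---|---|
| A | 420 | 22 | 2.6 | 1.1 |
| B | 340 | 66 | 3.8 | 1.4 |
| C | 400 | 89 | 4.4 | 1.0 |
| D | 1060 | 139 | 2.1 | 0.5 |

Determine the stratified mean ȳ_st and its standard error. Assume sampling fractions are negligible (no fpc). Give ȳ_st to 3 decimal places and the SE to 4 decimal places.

ȳ_st = Σ W_h ȳ_h = (420·2.6 + 340·3.8 + 400·4.4 + 1060·2.1)/2220 = 2.86937
V̂(ȳ_st) = Σ W_h² s_h²/n_h, with W_h = N_h/N and N = 2220:
  stratum A: (420/2220)²·1.1²/22 = 0.00196859
  stratum B: (340/2220)²·1.4²/66 = 0.000696569
  stratum C: (400/2220)²·1.0²/89 = 0.000364774
  stratum D: (1060/2220)²·0.5²/139 = 0.000410044
V̂(ȳ_st) = 0.00343998
SE(ȳ_st) = √0.00343998 = 0.0586513

ȳ_st ≈ 2.869, SE ≈ 0.0587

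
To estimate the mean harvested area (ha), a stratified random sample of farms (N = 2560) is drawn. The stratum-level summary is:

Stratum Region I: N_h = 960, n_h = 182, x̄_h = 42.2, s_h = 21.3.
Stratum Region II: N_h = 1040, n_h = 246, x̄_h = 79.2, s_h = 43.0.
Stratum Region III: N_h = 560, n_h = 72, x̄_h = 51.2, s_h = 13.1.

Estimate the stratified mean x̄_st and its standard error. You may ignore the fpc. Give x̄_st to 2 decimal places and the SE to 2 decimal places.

x̄_st = Σ W_h x̄_h = (960·42.2 + 1040·79.2 + 560·51.2)/2560 = 59.20000
V̂(x̄_st) = Σ W_h² s_h²/n_h, with W_h = N_h/N and N = 2560:
  stratum Region I: (960/2560)²·21.3²/182 = 0.35055
  stratum Region II: (1040/2560)²·43.0²/246 = 1.24048
  stratum Region III: (560/2560)²·13.1²/72 = 0.114053
V̂(x̄_st) = 1.70508
SE(x̄_st) = √1.70508 = 1.30579

x̄_st ≈ 59.20, SE ≈ 1.31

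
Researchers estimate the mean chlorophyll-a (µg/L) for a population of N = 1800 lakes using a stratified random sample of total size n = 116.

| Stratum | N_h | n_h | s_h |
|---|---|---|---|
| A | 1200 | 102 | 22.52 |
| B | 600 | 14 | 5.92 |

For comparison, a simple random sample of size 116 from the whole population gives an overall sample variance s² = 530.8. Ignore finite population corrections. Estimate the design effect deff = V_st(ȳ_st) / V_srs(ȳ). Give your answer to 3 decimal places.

deff ≈ 0.544

V̂(ȳ_st) = Σ W_h² s_h²/n_h, with W_h = N_h/N and N = 1800:
  stratum A: (1200/1800)²·22.52²/102 = 2.20981
  stratum B: (600/1800)²·5.92²/14 = 0.278146
V_st = 2.48795
V_srs = s²/n = 530.8/116 = 4.57586
deff = V_st / V_srs = 2.48795/4.57586 = 0.5437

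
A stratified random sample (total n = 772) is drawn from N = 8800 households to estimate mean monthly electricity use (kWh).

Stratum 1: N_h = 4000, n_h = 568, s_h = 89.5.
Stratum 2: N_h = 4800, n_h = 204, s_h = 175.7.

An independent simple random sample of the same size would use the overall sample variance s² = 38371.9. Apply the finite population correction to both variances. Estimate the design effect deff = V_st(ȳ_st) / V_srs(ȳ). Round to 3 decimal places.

deff ≈ 1.006

V̂(ȳ_st) = Σ W_h² (1 − n_h/N_h) s_h²/n_h, with W_h = N_h/N and N = 8800:
  stratum 1: (4000/8800)²·(1 − 568/4000)·89.5²/568 = 2.5
  stratum 2: (4800/8800)²·(1 − 204/4800)·175.7²/204 = 43.1091
V_st = 45.6091
V_srs = (1 − 772/8800)·38371.9/772 = 45.3441
deff = V_st / V_srs = 45.6091/45.3441 = 1.0058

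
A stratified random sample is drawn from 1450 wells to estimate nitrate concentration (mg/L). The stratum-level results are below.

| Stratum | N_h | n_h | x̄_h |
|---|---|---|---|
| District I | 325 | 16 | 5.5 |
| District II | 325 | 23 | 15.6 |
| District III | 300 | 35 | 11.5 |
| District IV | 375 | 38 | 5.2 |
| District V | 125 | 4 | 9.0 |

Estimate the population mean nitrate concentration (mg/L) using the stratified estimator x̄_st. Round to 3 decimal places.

x̄_st ≈ 9.229

N = Σ N_h = 1450. Stratum weights W_h = N_h/N.
x̄_st = (325·5.5 + 325·15.6 + 300·11.5 + 375·5.2 + 125·9.0) / 1450 = 9.22931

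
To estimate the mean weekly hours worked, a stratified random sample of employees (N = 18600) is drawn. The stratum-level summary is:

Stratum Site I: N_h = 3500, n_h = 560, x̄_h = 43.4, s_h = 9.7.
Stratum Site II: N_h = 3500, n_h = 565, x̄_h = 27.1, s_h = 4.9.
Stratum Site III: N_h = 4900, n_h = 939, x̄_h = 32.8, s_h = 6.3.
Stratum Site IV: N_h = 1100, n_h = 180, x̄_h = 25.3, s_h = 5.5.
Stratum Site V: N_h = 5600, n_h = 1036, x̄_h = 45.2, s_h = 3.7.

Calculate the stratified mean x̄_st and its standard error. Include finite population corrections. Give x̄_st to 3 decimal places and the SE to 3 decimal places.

x̄_st = Σ W_h x̄_h = (3500·43.4 + 3500·27.1 + 4900·32.8 + 1100·25.3 + 5600·45.2)/18600 = 37.01183
V̂(x̄_st) = Σ W_h² (1 − n_h/N_h) s_h²/n_h, with W_h = N_h/N and N = 18600:
  stratum Site I: (3500/18600)²·(1 − 560/3500)·9.7²/560 = 0.00499741
  stratum Site II: (3500/18600)²·(1 − 565/3500)·4.9²/565 = 0.00126181
  stratum Site III: (4900/18600)²·(1 − 939/4900)·6.3²/939 = 0.00237132
  stratum Site IV: (1100/18600)²·(1 − 180/1100)·5.5²/180 = 0.000491595
  stratum Site V: (5600/18600)²·(1 − 1036/5600)·3.7²/1036 = 0.000976228
V̂(x̄_st) = 0.0100984
SE(x̄_st) = √0.0100984 = 0.100491

x̄_st ≈ 37.012, SE ≈ 0.100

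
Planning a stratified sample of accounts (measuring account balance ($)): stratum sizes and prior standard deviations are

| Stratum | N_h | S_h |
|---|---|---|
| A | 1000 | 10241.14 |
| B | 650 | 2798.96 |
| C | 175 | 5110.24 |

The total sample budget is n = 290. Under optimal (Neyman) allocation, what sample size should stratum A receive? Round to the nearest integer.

229

Neyman allocation: n_h = n · N_h S_h / Σ N_i S_i, with n = 290.
  stratum A: N_h·S_h = 1000·10241.14 = 10241140.00
  stratum B: N_h·S_h = 650·2798.96 = 1819324.00
  stratum C: N_h·S_h = 175·5110.24 = 894292.00
Σ N_h S_h = 12954756.00
n for stratum A = 290·10241140.00/12954756.00 = 229.254 → 229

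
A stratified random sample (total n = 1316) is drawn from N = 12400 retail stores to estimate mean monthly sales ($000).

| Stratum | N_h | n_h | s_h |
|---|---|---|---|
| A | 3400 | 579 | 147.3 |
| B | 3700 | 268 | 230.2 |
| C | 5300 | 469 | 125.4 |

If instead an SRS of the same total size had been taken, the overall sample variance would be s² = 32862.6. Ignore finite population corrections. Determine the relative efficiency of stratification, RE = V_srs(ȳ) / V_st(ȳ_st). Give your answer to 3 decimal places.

RE ≈ 0.941

V̂(ȳ_st) = Σ W_h² s_h²/n_h, with W_h = N_h/N and N = 12400:
  stratum A: (3400/12400)²·147.3²/579 = 2.81735
  stratum B: (3700/12400)²·230.2²/268 = 17.605
  stratum C: (5300/12400)²·125.4²/469 = 6.12535
V_st = 26.5477
V_srs = s²/n = 32862.6/1316 = 24.9716
Relative efficiency = V_srs / V_st = 24.9716/26.5477 = 0.9406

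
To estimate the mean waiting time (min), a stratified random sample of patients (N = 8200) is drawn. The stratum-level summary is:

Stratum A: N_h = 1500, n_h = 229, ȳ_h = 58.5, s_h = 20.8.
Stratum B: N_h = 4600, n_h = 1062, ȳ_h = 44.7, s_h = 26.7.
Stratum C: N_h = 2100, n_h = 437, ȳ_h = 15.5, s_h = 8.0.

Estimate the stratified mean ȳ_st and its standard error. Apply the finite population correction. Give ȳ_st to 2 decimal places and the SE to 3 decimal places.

ȳ_st ≈ 39.75, SE ≈ 0.473

ȳ_st = Σ W_h ȳ_h = (1500·58.5 + 4600·44.7 + 2100·15.5)/8200 = 39.74634
V̂(ȳ_st) = Σ W_h² (1 − n_h/N_h) s_h²/n_h, with W_h = N_h/N and N = 8200:
  stratum A: (1500/8200)²·(1 − 229/1500)·20.8²/229 = 0.0535674
  stratum B: (4600/8200)²·(1 − 1062/4600)·26.7²/1062 = 0.162475
  stratum C: (2100/8200)²·(1 − 437/2100)·8.0²/437 = 0.00760646
V̂(ȳ_st) = 0.223649
SE(ȳ_st) = √0.223649 = 0.472915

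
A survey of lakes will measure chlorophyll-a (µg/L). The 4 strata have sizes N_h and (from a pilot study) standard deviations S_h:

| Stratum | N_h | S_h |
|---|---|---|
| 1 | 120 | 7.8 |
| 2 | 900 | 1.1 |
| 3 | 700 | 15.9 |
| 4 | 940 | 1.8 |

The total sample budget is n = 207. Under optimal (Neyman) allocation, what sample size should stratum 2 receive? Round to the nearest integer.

Neyman allocation: n_h = n · N_h S_h / Σ N_i S_i, with n = 207.
  stratum 1: N_h·S_h = 120·7.8 = 936.00
  stratum 2: N_h·S_h = 900·1.1 = 990.00
  stratum 3: N_h·S_h = 700·15.9 = 11130.00
  stratum 4: N_h·S_h = 940·1.8 = 1692.00
Σ N_h S_h = 14748.00
n for stratum 2 = 207·990.00/14748.00 = 13.895 → 14

14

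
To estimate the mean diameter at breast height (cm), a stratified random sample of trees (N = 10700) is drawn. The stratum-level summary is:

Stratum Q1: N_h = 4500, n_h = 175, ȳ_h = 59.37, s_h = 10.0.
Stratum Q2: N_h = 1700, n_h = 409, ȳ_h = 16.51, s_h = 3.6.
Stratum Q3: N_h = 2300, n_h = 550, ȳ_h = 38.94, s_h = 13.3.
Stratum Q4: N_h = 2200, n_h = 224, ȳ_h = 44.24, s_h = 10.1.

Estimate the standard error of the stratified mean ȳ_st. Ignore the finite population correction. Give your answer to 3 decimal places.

SE(ȳ_st) ≈ 0.369

V̂(ȳ_st) = Σ W_h² s_h²/n_h, with W_h = N_h/N and N = 10700:
  stratum Q1: (4500/10700)²·10.0²/175 = 0.101069
  stratum Q2: (1700/10700)²·3.6²/409 = 0.000799856
  stratum Q3: (2300/10700)²·13.3²/550 = 0.0148603
  stratum Q4: (2200/10700)²·10.1²/224 = 0.0192519
V̂(ȳ_st) = 0.135981
SE(ȳ_st) = √0.135981 = 0.368757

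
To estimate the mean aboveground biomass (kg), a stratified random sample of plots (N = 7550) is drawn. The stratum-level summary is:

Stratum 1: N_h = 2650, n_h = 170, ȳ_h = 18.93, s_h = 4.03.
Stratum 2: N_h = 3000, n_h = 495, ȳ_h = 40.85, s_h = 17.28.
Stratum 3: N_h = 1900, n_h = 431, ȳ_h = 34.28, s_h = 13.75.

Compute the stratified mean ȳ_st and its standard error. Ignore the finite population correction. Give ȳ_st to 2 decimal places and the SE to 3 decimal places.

ȳ_st ≈ 31.50, SE ≈ 0.367

ȳ_st = Σ W_h ȳ_h = (2650·18.93 + 3000·40.85 + 1900·34.28)/7550 = 31.50285
V̂(ȳ_st) = Σ W_h² s_h²/n_h, with W_h = N_h/N and N = 7550:
  stratum 1: (2650/7550)²·4.03²/170 = 0.0117695
  stratum 2: (3000/7550)²·17.28²/495 = 0.0952425
  stratum 3: (1900/7550)²·13.75²/431 = 0.0277806
V̂(ȳ_st) = 0.134793
SE(ȳ_st) = √0.134793 = 0.367141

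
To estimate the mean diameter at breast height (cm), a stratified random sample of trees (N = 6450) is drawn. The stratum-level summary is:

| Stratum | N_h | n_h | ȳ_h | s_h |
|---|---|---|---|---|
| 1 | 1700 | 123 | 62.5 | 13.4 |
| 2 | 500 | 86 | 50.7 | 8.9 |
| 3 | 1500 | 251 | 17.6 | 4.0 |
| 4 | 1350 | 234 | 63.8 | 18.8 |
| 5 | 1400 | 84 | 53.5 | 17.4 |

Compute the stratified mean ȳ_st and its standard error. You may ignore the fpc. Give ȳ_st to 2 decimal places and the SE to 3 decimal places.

ȳ_st ≈ 49.46, SE ≈ 0.589

ȳ_st = Σ W_h ȳ_h = (1700·62.5 + 500·50.7 + 1500·17.6 + 1350·63.8 + 1400·53.5)/6450 = 49.46202
V̂(ȳ_st) = Σ W_h² s_h²/n_h, with W_h = N_h/N and N = 6450:
  stratum 1: (1700/6450)²·13.4²/123 = 0.10141
  stratum 2: (500/6450)²·8.9²/86 = 0.0055348
  stratum 3: (1500/6450)²·4.0²/251 = 0.00344754
  stratum 4: (1350/6450)²·18.8²/234 = 0.066168
  stratum 5: (1400/6450)²·17.4²/84 = 0.169807
V̂(ȳ_st) = 0.346368
SE(ȳ_st) = √0.346368 = 0.58853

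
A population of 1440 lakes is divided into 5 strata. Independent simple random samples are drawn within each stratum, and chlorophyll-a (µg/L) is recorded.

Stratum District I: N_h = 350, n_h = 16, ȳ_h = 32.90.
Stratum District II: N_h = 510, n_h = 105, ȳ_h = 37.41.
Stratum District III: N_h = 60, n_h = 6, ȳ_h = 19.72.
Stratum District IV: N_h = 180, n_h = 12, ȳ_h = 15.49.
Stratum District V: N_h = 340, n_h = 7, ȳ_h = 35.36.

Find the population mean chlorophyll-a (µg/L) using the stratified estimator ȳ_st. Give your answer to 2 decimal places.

N = Σ N_h = 1440. Stratum weights W_h = N_h/N.
ȳ_st = (350·32.90 + 510·37.41 + 60·19.72 + 180·15.49 + 340·35.36) / 1440 = 32.3527

ȳ_st ≈ 32.35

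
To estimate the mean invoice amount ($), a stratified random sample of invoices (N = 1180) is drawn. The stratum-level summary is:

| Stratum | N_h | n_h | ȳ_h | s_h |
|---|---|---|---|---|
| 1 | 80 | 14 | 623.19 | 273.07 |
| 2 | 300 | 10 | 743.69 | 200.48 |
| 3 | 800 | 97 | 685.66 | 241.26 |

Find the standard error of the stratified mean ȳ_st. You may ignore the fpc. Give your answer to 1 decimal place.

V̂(ȳ_st) = Σ W_h² s_h²/n_h, with W_h = N_h/N and N = 1180:
  stratum 1: (80/1180)²·273.07²/14 = 24.4814
  stratum 2: (300/1180)²·200.48²/10 = 259.789
  stratum 3: (800/1180)²·241.26²/97 = 275.813
V̂(ȳ_st) = 560.083
SE(ȳ_st) = √560.083 = 23.6661

SE(ȳ_st) ≈ 23.7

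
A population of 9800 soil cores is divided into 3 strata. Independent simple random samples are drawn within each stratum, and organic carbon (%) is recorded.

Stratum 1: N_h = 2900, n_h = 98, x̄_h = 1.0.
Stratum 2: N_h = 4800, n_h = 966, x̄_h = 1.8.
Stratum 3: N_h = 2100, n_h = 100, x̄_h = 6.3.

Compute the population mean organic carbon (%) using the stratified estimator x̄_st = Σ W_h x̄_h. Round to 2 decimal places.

N = Σ N_h = 9800. Stratum weights W_h = N_h/N.
x̄_st = (2900·1.0 + 4800·1.8 + 2100·6.3) / 9800 = 2.5276

x̄_st ≈ 2.53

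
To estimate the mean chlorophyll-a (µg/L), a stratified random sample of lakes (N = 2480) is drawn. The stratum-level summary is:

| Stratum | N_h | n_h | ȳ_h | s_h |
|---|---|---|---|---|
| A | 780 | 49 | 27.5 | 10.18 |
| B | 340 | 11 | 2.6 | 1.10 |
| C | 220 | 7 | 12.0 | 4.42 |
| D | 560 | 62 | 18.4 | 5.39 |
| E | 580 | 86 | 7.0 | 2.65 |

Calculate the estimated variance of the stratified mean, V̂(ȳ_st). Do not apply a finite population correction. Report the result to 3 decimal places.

V̂(ȳ_st) ≈ 0.262

V̂(ȳ_st) = Σ W_h² s_h²/n_h, with W_h = N_h/N and N = 2480:
  stratum A: (780/2480)²·10.18²/49 = 0.209211
  stratum B: (340/2480)²·1.10²/11 = 0.00206751
  stratum C: (220/2480)²·4.42²/7 = 0.0219628
  stratum D: (560/2480)²·5.39²/62 = 0.0238923
  stratum E: (580/2480)²·2.65²/86 = 0.00446628
V̂(ȳ_st) = 0.2616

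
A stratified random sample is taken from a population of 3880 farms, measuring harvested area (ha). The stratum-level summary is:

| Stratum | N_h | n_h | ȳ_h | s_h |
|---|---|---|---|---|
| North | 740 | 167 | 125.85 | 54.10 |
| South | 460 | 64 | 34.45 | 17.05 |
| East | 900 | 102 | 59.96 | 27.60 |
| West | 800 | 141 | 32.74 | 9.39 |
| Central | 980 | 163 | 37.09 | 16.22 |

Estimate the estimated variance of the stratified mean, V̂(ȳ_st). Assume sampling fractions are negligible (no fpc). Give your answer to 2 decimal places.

V̂(ȳ_st) ≈ 1.23

V̂(ȳ_st) = Σ W_h² s_h²/n_h, with W_h = N_h/N and N = 3880:
  stratum North: (740/3880)²·54.10²/167 = 0.637497
  stratum South: (460/3880)²·17.05²/64 = 0.0638441
  stratum East: (900/3880)²·27.60²/102 = 0.401827
  stratum West: (800/3880)²·9.39²/141 = 0.0265845
  stratum Central: (980/3880)²·16.22²/163 = 0.102968
V̂(ȳ_st) = 1.23272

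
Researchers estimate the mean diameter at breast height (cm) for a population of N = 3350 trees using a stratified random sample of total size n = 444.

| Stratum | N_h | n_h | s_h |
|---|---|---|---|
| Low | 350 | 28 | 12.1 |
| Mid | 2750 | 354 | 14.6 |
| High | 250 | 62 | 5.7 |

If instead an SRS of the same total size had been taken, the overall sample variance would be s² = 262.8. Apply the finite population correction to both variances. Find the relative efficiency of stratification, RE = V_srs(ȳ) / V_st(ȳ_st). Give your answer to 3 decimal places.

V̂(ȳ_st) = Σ W_h² (1 − n_h/N_h) s_h²/n_h, with W_h = N_h/N and N = 3350:
  stratum Low: (350/3350)²·(1 − 28/350)·12.1²/28 = 0.0525106
  stratum Mid: (2750/3350)²·(1 − 354/2750)·14.6²/354 = 0.353535
  stratum High: (250/3350)²·(1 − 62/250)·5.7²/62 = 0.00219466
V_st = 0.40824
V_srs = (1 − 444/3350)·262.8/444 = 0.513444
Relative efficiency = V_srs / V_st = 0.513444/0.40824 = 1.2577

RE ≈ 1.258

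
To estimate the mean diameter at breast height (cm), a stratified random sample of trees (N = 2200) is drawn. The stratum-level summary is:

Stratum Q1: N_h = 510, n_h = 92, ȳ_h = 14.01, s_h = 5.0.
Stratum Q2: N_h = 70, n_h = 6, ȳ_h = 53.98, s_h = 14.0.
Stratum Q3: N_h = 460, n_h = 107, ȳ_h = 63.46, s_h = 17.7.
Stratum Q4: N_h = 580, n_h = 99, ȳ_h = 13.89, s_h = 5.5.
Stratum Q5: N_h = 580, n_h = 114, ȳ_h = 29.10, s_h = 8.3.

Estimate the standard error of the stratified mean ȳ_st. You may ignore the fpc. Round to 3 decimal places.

V̂(ȳ_st) = Σ W_h² s_h²/n_h, with W_h = N_h/N and N = 2200:
  stratum Q1: (510/2200)²·5.0²/92 = 0.0146032
  stratum Q2: (70/2200)²·14.0²/6 = 0.0330716
  stratum Q3: (460/2200)²·17.7²/107 = 0.128007
  stratum Q4: (580/2200)²·5.5²/99 = 0.0212374
  stratum Q5: (580/2200)²·8.3²/114 = 0.0420012
V̂(ȳ_st) = 0.23892
SE(ȳ_st) = √0.23892 = 0.488795

SE(ȳ_st) ≈ 0.489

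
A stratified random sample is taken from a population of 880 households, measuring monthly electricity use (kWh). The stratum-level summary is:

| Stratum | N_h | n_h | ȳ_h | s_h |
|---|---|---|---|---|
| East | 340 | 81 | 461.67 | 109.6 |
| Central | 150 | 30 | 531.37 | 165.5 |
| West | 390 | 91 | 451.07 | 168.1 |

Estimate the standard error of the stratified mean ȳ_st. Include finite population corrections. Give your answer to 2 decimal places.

V̂(ȳ_st) = Σ W_h² (1 − n_h/N_h) s_h²/n_h, with W_h = N_h/N and N = 880:
  stratum East: (340/880)²·(1 − 81/340)·109.6²/81 = 16.8636
  stratum Central: (150/880)²·(1 − 30/150)·165.5²/30 = 21.2218
  stratum West: (390/880)²·(1 − 91/390)·168.1²/91 = 46.7589
V̂(ȳ_st) = 84.8443
SE(ȳ_st) = √84.8443 = 9.2111

SE(ȳ_st) ≈ 9.21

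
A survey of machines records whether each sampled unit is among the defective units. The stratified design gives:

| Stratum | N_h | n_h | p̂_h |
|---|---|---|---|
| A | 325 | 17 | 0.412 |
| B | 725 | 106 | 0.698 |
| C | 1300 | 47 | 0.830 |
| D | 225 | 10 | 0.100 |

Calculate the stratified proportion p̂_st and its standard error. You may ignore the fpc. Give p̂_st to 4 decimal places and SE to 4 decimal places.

p̂_st ≈ 0.6763, SE ≈ 0.0355

N = 2575; stratum weights W_h = N_h/N.
p̂_st = Σ W_h p̂_h = (325·0.412 + 725·0.698 + 1300·0.830 + 225·0.100)/2575 = 0.67629
V̂(p̂_st) = Σ W_h² p̂_h(1−p̂_h)/(n_h−1):
  stratum A: (325/2575)²·0.412·0.588/16 = 0.000241194
  stratum B: (725/2575)²·0.698·0.302/105 = 0.000159146
  stratum C: (1300/2575)²·0.830·0.170/46 = 0.00078181
  stratum D: (225/2575)²·0.100·0.900/9 = 7.63503e-05
V̂(p̂_st) = 0.0012585; SE = √V̂ = 0.0354753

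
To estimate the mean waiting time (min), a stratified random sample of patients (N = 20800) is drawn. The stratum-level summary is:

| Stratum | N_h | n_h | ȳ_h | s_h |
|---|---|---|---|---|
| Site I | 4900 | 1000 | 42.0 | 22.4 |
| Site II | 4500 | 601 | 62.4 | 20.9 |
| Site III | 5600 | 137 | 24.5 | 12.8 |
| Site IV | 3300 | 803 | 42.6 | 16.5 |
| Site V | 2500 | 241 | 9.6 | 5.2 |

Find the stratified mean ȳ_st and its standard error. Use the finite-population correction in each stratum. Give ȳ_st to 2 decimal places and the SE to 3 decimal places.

ȳ_st ≈ 37.90, SE ≈ 0.380

ȳ_st = Σ W_h ȳ_h = (4900·42.0 + 4500·62.4 + 5600·24.5 + 3300·42.6 + 2500·9.6)/20800 = 37.90288
V̂(ȳ_st) = Σ W_h² (1 − n_h/N_h) s_h²/n_h, with W_h = N_h/N and N = 20800:
  stratum Site I: (4900/20800)²·(1 − 1000/4900)·22.4²/1000 = 0.0221631
  stratum Site II: (4500/20800)²·(1 − 601/4500)·20.9²/601 = 0.0294752
  stratum Site III: (5600/20800)²·(1 − 137/5600)·12.8²/137 = 0.0845652
  stratum Site IV: (3300/20800)²·(1 − 803/3300)·16.5²/803 = 0.00645741
  stratum Site V: (2500/20800)²·(1 − 241/2500)·5.2²/241 = 0.0014646
V̂(ȳ_st) = 0.144126
SE(ȳ_st) = √0.144126 = 0.379639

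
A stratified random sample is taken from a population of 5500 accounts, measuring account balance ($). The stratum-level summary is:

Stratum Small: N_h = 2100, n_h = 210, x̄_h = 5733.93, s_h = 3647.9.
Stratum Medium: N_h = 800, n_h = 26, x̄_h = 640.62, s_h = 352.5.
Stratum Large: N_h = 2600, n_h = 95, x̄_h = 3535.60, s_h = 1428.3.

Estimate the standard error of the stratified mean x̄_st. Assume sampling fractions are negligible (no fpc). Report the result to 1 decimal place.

SE(x̄_st) ≈ 118.9

V̂(x̄_st) = Σ W_h² s_h²/n_h, with W_h = N_h/N and N = 5500:
  stratum Small: (2100/5500)²·3647.9²/210 = 9238.04
  stratum Medium: (800/5500)²·352.5²/26 = 101.111
  stratum Large: (2600/5500)²·1428.3²/95 = 4798.84
V̂(x̄_st) = 14138
SE(x̄_st) = √14138 = 118.903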